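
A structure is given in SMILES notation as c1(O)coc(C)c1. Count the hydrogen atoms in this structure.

Atom tally by fragment:
  furan ring core → C:4 H:4 O:1
  (− 2 ring H displaced by substituents)
  + OH → O:1 H:1
  + CH3 → C:1 H:3
Element totals:
  C: 5
  H: 6
  O: 2

6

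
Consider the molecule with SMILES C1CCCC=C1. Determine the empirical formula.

Atom tally by fragment:
  cyclohexene ring core → C:6 H:10
Element totals:
  C: 6
  H: 10
Molecular formula: C6H10.
gcd of subscripts = 2; dividing each by 2:
  C: 6/2 = 3
  H: 10/2 = 5

C3H5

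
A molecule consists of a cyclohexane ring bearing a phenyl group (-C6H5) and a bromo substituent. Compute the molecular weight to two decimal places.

Atom tally by fragment:
  cyclohexane ring core → C:6 H:12
  (− 2 ring H displaced by substituents)
  + C6H5 → C:6 H:5
  + Br → Br:1
Element totals:
  C: 12
  H: 15
  Br: 1
Molecular formula: C12H15Br.
  M = 12(12.011) + 15(1.008) + 79.904
    = 144.132 + 15.120 + 79.904 = 239.156

239.16 g/mol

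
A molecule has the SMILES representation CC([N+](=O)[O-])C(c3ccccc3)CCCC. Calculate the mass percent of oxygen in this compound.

14.46%

Atom tally by fragment:
  CH3 → C:1 H:3
  CH(NO2) → C:1 H:1 N:1 O:2
  CH(C6H5) → C:7 H:6
  CH2 → C:1 H:2
  CH2 → C:1 H:2
  CH2 → C:1 H:2
  CH3 → C:1 H:3
Element totals:
  C: 13
  H: 19
  N: 1
  O: 2
Molecular formula: C13H19NO2.
Molar mass = 221.300 g/mol.
Mass from O: 2 × 15.999 = 31.998 g/mol.
%O = 31.998 / 221.300 × 100 = 14.46%.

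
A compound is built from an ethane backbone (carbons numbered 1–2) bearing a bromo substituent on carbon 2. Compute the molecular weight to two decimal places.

108.97 g/mol

Atom tally by fragment:
  CH3 → C:1 H:3
  CH2Br → C:1 H:2 Br:1
Element totals:
  C: 2
  H: 5
  Br: 1
Molecular formula: C2H5Br.
  M = 2(12.011) + 5(1.008) + 79.904
    = 24.022 + 5.040 + 79.904 = 108.966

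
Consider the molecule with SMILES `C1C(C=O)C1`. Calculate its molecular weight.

70.09 g/mol

Atom tally by fragment:
  cyclopropane ring core → C:3 H:6
  (− 1 ring H displaced by substituents)
  + CHO → C:1 H:1 O:1
Element totals:
  C: 4
  H: 6
  O: 1
Molecular formula: C4H6O.
  M = 4(12.011) + 6(1.008) + 15.999
    = 48.044 + 6.048 + 15.999 = 70.091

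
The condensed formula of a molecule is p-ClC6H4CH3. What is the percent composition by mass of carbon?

Atom tally by fragment:
  benzene ring core → C:6 H:6
  (− 2 ring H displaced by substituents)
  + Cl → Cl:1
  + CH3 → C:1 H:3
Element totals:
  C: 7
  H: 7
  Cl: 1
Molecular formula: C7H7Cl.
Molar mass = 126.583 g/mol.
Mass from C: 7 × 12.011 = 84.077 g/mol.
%C = 84.077 / 126.583 × 100 = 66.42%.

66.42%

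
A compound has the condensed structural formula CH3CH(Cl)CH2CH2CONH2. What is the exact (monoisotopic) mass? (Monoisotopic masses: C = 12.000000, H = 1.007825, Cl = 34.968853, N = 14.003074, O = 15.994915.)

Element totals:
  C: 5
  H: 10
  Cl: 1
  N: 1
  O: 1
Molecular formula: C5H10ClNO.
  M = 5(12.0) + 10(1.007825) + 34.968853 + 14.003074 + 15.994915
    = 60.000000 + 10.078250 + 34.968853 + 14.003074 + 15.994915 = 135.045092

135.0451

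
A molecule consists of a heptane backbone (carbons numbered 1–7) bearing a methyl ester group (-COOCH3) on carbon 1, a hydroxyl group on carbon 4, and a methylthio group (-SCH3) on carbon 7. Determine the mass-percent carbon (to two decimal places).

54.51%

Atom tally by fragment:
  CH3OOCCH2 → C:3 H:5 O:2
  CH2 → C:1 H:2
  CH2 → C:1 H:2
  CH(OH) → C:1 H:2 O:1
  CH2 → C:1 H:2
  CH2 → C:1 H:2
  CH2SCH3 → C:2 H:5 S:1
Element totals:
  C: 10
  H: 20
  O: 3
  S: 1
Molecular formula: C10H20O3S.
Molar mass = 220.327 g/mol.
Mass from C: 10 × 12.011 = 120.110 g/mol.
%C = 120.110 / 220.327 × 100 = 54.51%.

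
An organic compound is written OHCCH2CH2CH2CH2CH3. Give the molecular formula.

C6H12O

Atom tally by fragment:
  OHCCH2 → C:2 H:3 O:1
  CH2 → C:1 H:2
  CH2 → C:1 H:2
  CH2 → C:1 H:2
  CH3 → C:1 H:3
Element totals:
  C: 6
  H: 12
  O: 1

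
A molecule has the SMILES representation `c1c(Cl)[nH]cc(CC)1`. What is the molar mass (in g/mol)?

Atom tally by fragment:
  pyrrole ring core → C:4 H:5 N:1
  (− 2 ring H displaced by substituents)
  + Cl → Cl:1
  + C2H5 → C:2 H:5
Element totals:
  C: 6
  H: 8
  Cl: 1
  N: 1
Molecular formula: C6H8ClN.
  M = 6(12.011) + 8(1.008) + 35.45 + 14.007
    = 72.066 + 8.064 + 35.450 + 14.007 = 129.587

129.59 g/mol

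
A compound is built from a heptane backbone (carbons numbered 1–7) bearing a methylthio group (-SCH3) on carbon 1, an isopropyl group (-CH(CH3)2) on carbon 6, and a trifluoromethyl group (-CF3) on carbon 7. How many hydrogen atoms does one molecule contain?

Atom tally by fragment:
  CH3SCH2 → C:2 H:5 S:1
  CH2 → C:1 H:2
  CH2 → C:1 H:2
  CH2 → C:1 H:2
  CH2 → C:1 H:2
  CH(CH(CH3)2) → C:4 H:8
  CH2CF3 → C:2 H:2 F:3
Element totals:
  C: 12
  H: 23
  F: 3
  S: 1

23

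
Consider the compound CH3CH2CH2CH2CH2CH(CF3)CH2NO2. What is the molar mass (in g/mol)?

Atom tally by fragment:
  CH3 → C:1 H:3
  CH2 → C:1 H:2
  CH2 → C:1 H:2
  CH2 → C:1 H:2
  CH2 → C:1 H:2
  CH(CF3) → C:2 H:1 F:3
  CH2NO2 → C:1 H:2 N:1 O:2
Element totals:
  C: 8
  H: 14
  F: 3
  N: 1
  O: 2
Molecular formula: C8H14F3NO2.
  M = 8(12.011) + 14(1.008) + 3(18.998) + 14.007 + 2(15.999)
    = 96.088 + 14.112 + 56.994 + 14.007 + 31.998 = 213.199

213.20 g/mol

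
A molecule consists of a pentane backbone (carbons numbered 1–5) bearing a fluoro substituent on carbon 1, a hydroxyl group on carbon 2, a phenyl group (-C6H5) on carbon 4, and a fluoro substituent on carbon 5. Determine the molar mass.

Atom tally by fragment:
  FCH2 → C:1 H:2 F:1
  CH(OH) → C:1 H:2 O:1
  CH2 → C:1 H:2
  CH(C6H5) → C:7 H:6
  CH2F → C:1 H:2 F:1
Element totals:
  C: 11
  H: 14
  F: 2
  O: 1
Molecular formula: C11H14F2O.
  M = 11(12.011) + 14(1.008) + 2(18.998) + 15.999
    = 132.121 + 14.112 + 37.996 + 15.999 = 200.228

200.23 g/mol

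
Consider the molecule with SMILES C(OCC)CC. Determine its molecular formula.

Atom tally by fragment:
  C2H5OCH2 → C:3 H:7 O:1
  CH2 → C:1 H:2
  CH3 → C:1 H:3
Element totals:
  C: 5
  H: 12
  O: 1

C5H12O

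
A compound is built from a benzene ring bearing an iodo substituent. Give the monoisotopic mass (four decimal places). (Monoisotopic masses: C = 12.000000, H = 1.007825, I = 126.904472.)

203.9436

Atom tally by fragment:
  benzene ring core → C:6 H:6
  (− 1 ring H displaced by substituents)
  + I → I:1
Element totals:
  C: 6
  H: 5
  I: 1
Molecular formula: C6H5I.
  M = 6(12.0) + 5(1.007825) + 126.904472
    = 72.000000 + 5.039125 + 126.904472 = 203.943597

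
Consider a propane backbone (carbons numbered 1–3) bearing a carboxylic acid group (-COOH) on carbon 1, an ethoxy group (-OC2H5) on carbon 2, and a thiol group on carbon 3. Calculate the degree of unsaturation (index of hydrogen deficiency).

1

Atom tally by fragment:
  HOOCCH2 → C:2 H:3 O:2
  CH(OC2H5) → C:3 H:6 O:1
  CH2SH → C:1 H:3 S:1
Element totals:
  C: 6
  H: 12
  O: 3
  S: 1
Molecular formula: C6H12O3S.
DoU = (2C + 2 + N − H − X) / 2 = (2·6 + 2 + 0 − 12 − 0) / 2 = 1.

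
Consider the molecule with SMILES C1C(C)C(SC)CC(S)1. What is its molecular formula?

C7H14S2

Atom tally by fragment:
  cyclopentane ring core → C:5 H:10
  (− 3 ring H displaced by substituents)
  + CH3 → C:1 H:3
  + SCH3 → C:1 H:3 S:1
  + SH → S:1 H:1
Element totals:
  C: 7
  H: 14
  S: 2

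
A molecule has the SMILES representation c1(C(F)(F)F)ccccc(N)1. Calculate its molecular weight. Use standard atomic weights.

Atom tally by fragment:
  benzene ring core → C:6 H:6
  (− 2 ring H displaced by substituents)
  + CF3 → C:1 F:3
  + NH2 → N:1 H:2
Element totals:
  C: 7
  H: 6
  F: 3
  N: 1
Molecular formula: C7H6F3N.
  M = 7(12.011) + 6(1.008) + 3(18.998) + 14.007
    = 84.077 + 6.048 + 56.994 + 14.007 = 161.126

161.13 g/mol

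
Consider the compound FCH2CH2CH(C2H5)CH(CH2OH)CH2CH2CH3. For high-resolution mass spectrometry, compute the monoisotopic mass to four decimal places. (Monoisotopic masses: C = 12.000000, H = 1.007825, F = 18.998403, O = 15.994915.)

176.1576

Element totals:
  C: 10
  H: 21
  F: 1
  O: 1
Molecular formula: C10H21FO.
  M = 10(12.0) + 21(1.007825) + 18.998403 + 15.994915
    = 120.000000 + 21.164325 + 18.998403 + 15.994915 = 176.157643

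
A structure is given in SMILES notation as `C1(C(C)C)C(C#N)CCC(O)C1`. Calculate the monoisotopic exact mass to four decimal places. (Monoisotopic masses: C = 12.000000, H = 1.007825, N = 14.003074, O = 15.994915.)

167.1310

Atom tally by fragment:
  cyclohexane ring core → C:6 H:12
  (− 3 ring H displaced by substituents)
  + CH(CH3)2 → C:3 H:7
  + CN → C:1 N:1
  + OH → O:1 H:1
Element totals:
  C: 10
  H: 17
  N: 1
  O: 1
Molecular formula: C10H17NO.
  M = 10(12.0) + 17(1.007825) + 14.003074 + 15.994915
    = 120.000000 + 17.133025 + 14.003074 + 15.994915 = 167.131014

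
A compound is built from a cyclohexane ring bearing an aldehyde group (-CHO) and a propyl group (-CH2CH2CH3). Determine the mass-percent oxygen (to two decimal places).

10.37%

Atom tally by fragment:
  cyclohexane ring core → C:6 H:12
  (− 2 ring H displaced by substituents)
  + CHO → C:1 H:1 O:1
  + CH2CH2CH3 → C:3 H:7
Element totals:
  C: 10
  H: 18
  O: 1
Molecular formula: C10H18O.
Molar mass = 154.253 g/mol.
Mass from O: 1 × 15.999 = 15.999 g/mol.
%O = 15.999 / 154.253 × 100 = 10.37%.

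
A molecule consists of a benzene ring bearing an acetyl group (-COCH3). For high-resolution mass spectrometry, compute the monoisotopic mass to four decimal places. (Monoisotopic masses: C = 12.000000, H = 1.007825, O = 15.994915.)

120.0575

Atom tally by fragment:
  benzene ring core → C:6 H:6
  (− 1 ring H displaced by substituents)
  + COCH3 → C:2 H:3 O:1
Element totals:
  C: 8
  H: 8
  O: 1
Molecular formula: C8H8O.
  M = 8(12.0) + 8(1.007825) + 15.994915
    = 96.000000 + 8.062600 + 15.994915 = 120.057515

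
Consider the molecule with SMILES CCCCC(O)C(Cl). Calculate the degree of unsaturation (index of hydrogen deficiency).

0

Atom tally by fragment:
  CH3 → C:1 H:3
  CH2 → C:1 H:2
  CH2 → C:1 H:2
  CH2 → C:1 H:2
  CH(OH) → C:1 H:2 O:1
  CH2Cl → C:1 H:2 Cl:1
Element totals:
  C: 6
  H: 13
  Cl: 1
  O: 1
Molecular formula: C6H13ClO.
DoU = (2C + 2 + N − H − X) / 2 = (2·6 + 2 + 0 − 13 − 1) / 2 = 0.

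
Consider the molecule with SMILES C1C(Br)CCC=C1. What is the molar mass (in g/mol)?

Atom tally by fragment:
  cyclohexene ring core → C:6 H:10
  (− 1 ring H displaced by substituents)
  + Br → Br:1
Element totals:
  C: 6
  H: 9
  Br: 1
Molecular formula: C6H9Br.
  M = 6(12.011) + 9(1.008) + 79.904
    = 72.066 + 9.072 + 79.904 = 161.042

161.04 g/mol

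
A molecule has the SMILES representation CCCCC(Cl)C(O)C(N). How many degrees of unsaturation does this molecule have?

0

Atom tally by fragment:
  CH3 → C:1 H:3
  CH2 → C:1 H:2
  CH2 → C:1 H:2
  CH2 → C:1 H:2
  CH(Cl) → C:1 H:1 Cl:1
  CH(OH) → C:1 H:2 O:1
  CH2NH2 → C:1 H:4 N:1
Element totals:
  C: 7
  H: 16
  Cl: 1
  N: 1
  O: 1
Molecular formula: C7H16ClNO.
DoU = (2C + 2 + N − H − X) / 2 = (2·7 + 2 + 1 − 16 − 1) / 2 = 0.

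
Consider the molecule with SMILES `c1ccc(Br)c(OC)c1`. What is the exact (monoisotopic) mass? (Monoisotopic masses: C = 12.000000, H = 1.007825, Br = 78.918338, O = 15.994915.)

Atom tally by fragment:
  benzene ring core → C:6 H:6
  (− 2 ring H displaced by substituents)
  + Br → Br:1
  + OCH3 → C:1 H:3 O:1
Element totals:
  C: 7
  H: 7
  Br: 1
  O: 1
Molecular formula: C7H7BrO.
  M = 7(12.0) + 7(1.007825) + 78.918338 + 15.994915
    = 84.000000 + 7.054775 + 78.918338 + 15.994915 = 185.968028

185.9680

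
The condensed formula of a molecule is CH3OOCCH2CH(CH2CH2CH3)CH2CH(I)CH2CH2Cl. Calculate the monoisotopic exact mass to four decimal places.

346.0197

Element totals:
  C: 11
  H: 20
  Cl: 1
  I: 1
  O: 2
Molecular formula: C11H20ClIO2.
  M = 11(12.0) + 20(1.007825) + 34.968853 + 126.904472 + 2(15.994915)
    = 132.000000 + 20.156500 + 34.968853 + 126.904472 + 31.989830 = 346.019655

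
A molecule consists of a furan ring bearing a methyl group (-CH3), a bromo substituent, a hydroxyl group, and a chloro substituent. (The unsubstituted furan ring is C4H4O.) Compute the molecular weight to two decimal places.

Atom tally by fragment:
  furan ring core → C:4 H:4 O:1
  (− 4 ring H displaced by substituents)
  + CH3 → C:1 H:3
  + Br → Br:1
  + OH → O:1 H:1
  + Cl → Cl:1
Element totals:
  C: 5
  H: 4
  Br: 1
  Cl: 1
  O: 2
Molecular formula: C5H4BrClO2.
  M = 5(12.011) + 4(1.008) + 79.904 + 35.45 + 2(15.999)
    = 60.055 + 4.032 + 79.904 + 35.450 + 31.998 = 211.439

211.44 g/mol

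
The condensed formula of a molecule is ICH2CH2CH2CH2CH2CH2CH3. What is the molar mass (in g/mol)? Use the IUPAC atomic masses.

Atom tally by fragment:
  ICH2 → C:1 H:2 I:1
  CH2 → C:1 H:2
  CH2 → C:1 H:2
  CH2 → C:1 H:2
  CH2 → C:1 H:2
  CH2 → C:1 H:2
  CH3 → C:1 H:3
Element totals:
  C: 7
  H: 15
  I: 1
Molecular formula: C7H15I.
  M = 7(12.011) + 15(1.008) + 126.904
    = 84.077 + 15.120 + 126.904 = 226.101

226.10 g/mol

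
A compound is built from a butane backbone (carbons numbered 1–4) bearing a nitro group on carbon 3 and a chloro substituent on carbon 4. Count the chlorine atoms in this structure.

1

Atom tally by fragment:
  CH3 → C:1 H:3
  CH2 → C:1 H:2
  CH(NO2) → C:1 H:1 N:1 O:2
  CH2Cl → C:1 H:2 Cl:1
Element totals:
  C: 4
  H: 8
  Cl: 1
  N: 1
  O: 2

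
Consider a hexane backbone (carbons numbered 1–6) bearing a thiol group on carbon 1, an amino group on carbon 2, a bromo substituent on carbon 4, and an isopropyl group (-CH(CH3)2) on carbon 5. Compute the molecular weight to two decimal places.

254.23 g/mol

Atom tally by fragment:
  HSCH2 → C:1 H:3 S:1
  CH(NH2) → C:1 H:3 N:1
  CH2 → C:1 H:2
  CH(Br) → C:1 H:1 Br:1
  CH(CH(CH3)2) → C:4 H:8
  CH3 → C:1 H:3
Element totals:
  C: 9
  H: 20
  Br: 1
  N: 1
  S: 1
Molecular formula: C9H20BrNS.
  M = 9(12.011) + 20(1.008) + 79.904 + 14.007 + 32.06
    = 108.099 + 20.160 + 79.904 + 14.007 + 32.060 = 254.230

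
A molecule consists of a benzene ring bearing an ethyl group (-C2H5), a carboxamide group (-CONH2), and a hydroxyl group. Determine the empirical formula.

C9H11NO2

Atom tally by fragment:
  benzene ring core → C:6 H:6
  (− 3 ring H displaced by substituents)
  + C2H5 → C:2 H:5
  + CONH2 → C:1 H:2 O:1 N:1
  + OH → O:1 H:1
Element totals:
  C: 9
  H: 11
  N: 1
  O: 2
Molecular formula: C9H11NO2.
gcd of subscripts (9, 11, 1, 2) = 1, so the empirical formula equals the molecular formula.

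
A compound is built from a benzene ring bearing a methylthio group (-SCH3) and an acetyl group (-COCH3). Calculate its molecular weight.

166.24 g/mol

Atom tally by fragment:
  benzene ring core → C:6 H:6
  (− 2 ring H displaced by substituents)
  + SCH3 → C:1 H:3 S:1
  + COCH3 → C:2 H:3 O:1
Element totals:
  C: 9
  H: 10
  O: 1
  S: 1
Molecular formula: C9H10OS.
  M = 9(12.011) + 10(1.008) + 15.999 + 32.06
    = 108.099 + 10.080 + 15.999 + 32.060 = 166.238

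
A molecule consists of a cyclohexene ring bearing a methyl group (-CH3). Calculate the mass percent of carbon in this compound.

Atom tally by fragment:
  cyclohexene ring core → C:6 H:10
  (− 1 ring H displaced by substituents)
  + CH3 → C:1 H:3
Element totals:
  C: 7
  H: 12
Molecular formula: C7H12.
Molar mass = 96.173 g/mol.
Mass from C: 7 × 12.011 = 84.077 g/mol.
%C = 84.077 / 96.173 × 100 = 87.42%.

87.42%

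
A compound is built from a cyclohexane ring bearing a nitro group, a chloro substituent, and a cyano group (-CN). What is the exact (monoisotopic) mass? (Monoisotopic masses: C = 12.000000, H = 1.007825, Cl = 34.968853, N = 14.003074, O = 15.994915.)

188.0353

Atom tally by fragment:
  cyclohexane ring core → C:6 H:12
  (− 3 ring H displaced by substituents)
  + NO2 → N:1 O:2
  + Cl → Cl:1
  + CN → C:1 N:1
Element totals:
  C: 7
  H: 9
  Cl: 1
  N: 2
  O: 2
Molecular formula: C7H9ClN2O2.
  M = 7(12.0) + 9(1.007825) + 34.968853 + 2(14.003074) + 2(15.994915)
    = 84.000000 + 9.070425 + 34.968853 + 28.006148 + 31.989830 = 188.035256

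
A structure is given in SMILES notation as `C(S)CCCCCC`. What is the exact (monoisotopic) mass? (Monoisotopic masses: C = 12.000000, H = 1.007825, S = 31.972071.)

132.0973

Atom tally by fragment:
  HSCH2 → C:1 H:3 S:1
  CH2 → C:1 H:2
  CH2 → C:1 H:2
  CH2 → C:1 H:2
  CH2 → C:1 H:2
  CH2 → C:1 H:2
  CH3 → C:1 H:3
Element totals:
  C: 7
  H: 16
  S: 1
Molecular formula: C7H16S.
  M = 7(12.0) + 16(1.007825) + 31.972071
    = 84.000000 + 16.125200 + 31.972071 = 132.097271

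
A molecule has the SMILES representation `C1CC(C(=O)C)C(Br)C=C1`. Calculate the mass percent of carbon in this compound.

Atom tally by fragment:
  cyclohexene ring core → C:6 H:10
  (− 2 ring H displaced by substituents)
  + COCH3 → C:2 H:3 O:1
  + Br → Br:1
Element totals:
  C: 8
  H: 11
  Br: 1
  O: 1
Molecular formula: C8H11BrO.
Molar mass = 203.079 g/mol.
Mass from C: 8 × 12.011 = 96.088 g/mol.
%C = 96.088 / 203.079 × 100 = 47.32%.

47.32%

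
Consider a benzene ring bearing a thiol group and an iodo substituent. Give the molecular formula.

Atom tally by fragment:
  benzene ring core → C:6 H:6
  (− 2 ring H displaced by substituents)
  + SH → S:1 H:1
  + I → I:1
Element totals:
  C: 6
  H: 5
  I: 1
  S: 1

C6H5IS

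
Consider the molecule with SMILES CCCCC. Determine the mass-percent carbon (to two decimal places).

Atom tally by fragment:
  CH3 → C:1 H:3
  CH2 → C:1 H:2
  CH2 → C:1 H:2
  CH2 → C:1 H:2
  CH3 → C:1 H:3
Element totals:
  C: 5
  H: 12
Molecular formula: C5H12.
Molar mass = 72.151 g/mol.
Mass from C: 5 × 12.011 = 60.055 g/mol.
%C = 60.055 / 72.151 × 100 = 83.24%.

83.24%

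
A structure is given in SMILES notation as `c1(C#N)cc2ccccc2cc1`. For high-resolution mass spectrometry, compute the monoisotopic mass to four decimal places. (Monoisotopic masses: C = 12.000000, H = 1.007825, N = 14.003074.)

Atom tally by fragment:
  naphthalene ring system core → C:10 H:8
  (− 1 ring H displaced by substituents)
  + CN → C:1 N:1
Element totals:
  C: 11
  H: 7
  N: 1
Molecular formula: C11H7N.
  M = 11(12.0) + 7(1.007825) + 14.003074
    = 132.000000 + 7.054775 + 14.003074 = 153.057849

153.0578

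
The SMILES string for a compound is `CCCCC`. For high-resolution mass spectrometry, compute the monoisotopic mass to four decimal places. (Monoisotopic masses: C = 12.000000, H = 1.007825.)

Atom tally by fragment:
  CH3 → C:1 H:3
  CH2 → C:1 H:2
  CH2 → C:1 H:2
  CH2 → C:1 H:2
  CH3 → C:1 H:3
Element totals:
  C: 5
  H: 12
Molecular formula: C5H12.
  M = 5(12.0) + 12(1.007825)
    = 60.000000 + 12.093900 = 72.093900

72.0939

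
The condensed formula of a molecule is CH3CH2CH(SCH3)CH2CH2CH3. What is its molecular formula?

Element totals:
  C: 7
  H: 16
  S: 1

C7H16S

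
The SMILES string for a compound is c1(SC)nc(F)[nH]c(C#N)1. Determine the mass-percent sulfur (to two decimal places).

20.40%

Atom tally by fragment:
  imidazole ring core → C:3 H:4 N:2
  (− 3 ring H displaced by substituents)
  + SCH3 → C:1 H:3 S:1
  + F → F:1
  + CN → C:1 N:1
Element totals:
  C: 5
  H: 4
  F: 1
  N: 3
  S: 1
Molecular formula: C5H4FN3S.
Molar mass = 157.166 g/mol.
Mass from S: 1 × 32.06 = 32.060 g/mol.
%S = 32.060 / 157.166 × 100 = 20.40%.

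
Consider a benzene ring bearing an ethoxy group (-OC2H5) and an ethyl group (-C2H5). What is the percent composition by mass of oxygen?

Atom tally by fragment:
  benzene ring core → C:6 H:6
  (− 2 ring H displaced by substituents)
  + OC2H5 → C:2 H:5 O:1
  + C2H5 → C:2 H:5
Element totals:
  C: 10
  H: 14
  O: 1
Molecular formula: C10H14O.
Molar mass = 150.221 g/mol.
Mass from O: 1 × 15.999 = 15.999 g/mol.
%O = 15.999 / 150.221 × 100 = 10.65%.

10.65%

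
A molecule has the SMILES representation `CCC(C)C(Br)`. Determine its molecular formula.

Atom tally by fragment:
  CH3 → C:1 H:3
  CH2 → C:1 H:2
  CH(CH3) → C:2 H:4
  CH2Br → C:1 H:2 Br:1
Element totals:
  C: 5
  H: 11
  Br: 1

C5H11Br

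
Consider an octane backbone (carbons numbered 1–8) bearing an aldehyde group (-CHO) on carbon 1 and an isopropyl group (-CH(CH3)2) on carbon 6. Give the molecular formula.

C12H24O

Atom tally by fragment:
  OHCCH2 → C:2 H:3 O:1
  CH2 → C:1 H:2
  CH2 → C:1 H:2
  CH2 → C:1 H:2
  CH2 → C:1 H:2
  CH(CH(CH3)2) → C:4 H:8
  CH2 → C:1 H:2
  CH3 → C:1 H:3
Element totals:
  C: 12
  H: 24
  O: 1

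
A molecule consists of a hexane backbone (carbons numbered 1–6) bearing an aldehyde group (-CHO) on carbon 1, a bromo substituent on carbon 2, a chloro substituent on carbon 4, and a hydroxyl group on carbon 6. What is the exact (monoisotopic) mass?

241.9709

Atom tally by fragment:
  OHCCH2 → C:2 H:3 O:1
  CH(Br) → C:1 H:1 Br:1
  CH2 → C:1 H:2
  CH(Cl) → C:1 H:1 Cl:1
  CH2 → C:1 H:2
  CH2OH → C:1 H:3 O:1
Element totals:
  C: 7
  H: 12
  Br: 1
  Cl: 1
  O: 2
Molecular formula: C7H12BrClO2.
  M = 7(12.0) + 12(1.007825) + 78.918338 + 34.968853 + 2(15.994915)
    = 84.000000 + 12.093900 + 78.918338 + 34.968853 + 31.989830 = 241.970921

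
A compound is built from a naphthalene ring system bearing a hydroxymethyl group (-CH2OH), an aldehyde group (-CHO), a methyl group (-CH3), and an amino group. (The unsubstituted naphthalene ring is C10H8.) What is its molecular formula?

Atom tally by fragment:
  naphthalene ring system core → C:10 H:8
  (− 4 ring H displaced by substituents)
  + CH2OH → C:1 H:3 O:1
  + CHO → C:1 H:1 O:1
  + CH3 → C:1 H:3
  + NH2 → N:1 H:2
Element totals:
  C: 13
  H: 13
  N: 1
  O: 2

C13H13NO2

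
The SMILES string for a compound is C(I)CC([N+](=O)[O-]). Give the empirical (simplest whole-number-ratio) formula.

C3H6INO2

Atom tally by fragment:
  ICH2 → C:1 H:2 I:1
  CH2 → C:1 H:2
  CH2NO2 → C:1 H:2 N:1 O:2
Element totals:
  C: 3
  H: 6
  I: 1
  N: 1
  O: 2
Molecular formula: C3H6INO2.
gcd of subscripts (3, 6, 1, 1, 2) = 1, so the empirical formula equals the molecular formula.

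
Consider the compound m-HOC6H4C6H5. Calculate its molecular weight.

Atom tally by fragment:
  benzene ring core → C:6 H:6
  (− 2 ring H displaced by substituents)
  + OH → O:1 H:1
  + C6H5 → C:6 H:5
Element totals:
  C: 12
  H: 10
  O: 1
Molecular formula: C12H10O.
  M = 12(12.011) + 10(1.008) + 15.999
    = 144.132 + 10.080 + 15.999 = 170.211

170.21 g/mol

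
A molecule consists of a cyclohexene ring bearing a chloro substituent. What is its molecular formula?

Atom tally by fragment:
  cyclohexene ring core → C:6 H:10
  (− 1 ring H displaced by substituents)
  + Cl → Cl:1
Element totals:
  C: 6
  H: 9
  Cl: 1

C6H9Cl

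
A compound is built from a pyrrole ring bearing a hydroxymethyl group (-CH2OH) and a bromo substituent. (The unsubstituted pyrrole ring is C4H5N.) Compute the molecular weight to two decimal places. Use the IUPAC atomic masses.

176.01 g/mol

Atom tally by fragment:
  pyrrole ring core → C:4 H:5 N:1
  (− 2 ring H displaced by substituents)
  + CH2OH → C:1 H:3 O:1
  + Br → Br:1
Element totals:
  C: 5
  H: 6
  Br: 1
  N: 1
  O: 1
Molecular formula: C5H6BrNO.
  M = 5(12.011) + 6(1.008) + 79.904 + 14.007 + 15.999
    = 60.055 + 6.048 + 79.904 + 14.007 + 15.999 = 176.013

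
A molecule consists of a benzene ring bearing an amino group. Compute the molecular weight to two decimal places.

93.13 g/mol

Atom tally by fragment:
  benzene ring core → C:6 H:6
  (− 1 ring H displaced by substituents)
  + NH2 → N:1 H:2
Element totals:
  C: 6
  H: 7
  N: 1
Molecular formula: C6H7N.
  M = 6(12.011) + 7(1.008) + 14.007
    = 72.066 + 7.056 + 14.007 = 93.129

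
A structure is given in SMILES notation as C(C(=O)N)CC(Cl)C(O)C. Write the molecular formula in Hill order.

C6H12ClNO2

Atom tally by fragment:
  H2NOCCH2 → C:2 H:4 O:1 N:1
  CH2 → C:1 H:2
  CH(Cl) → C:1 H:1 Cl:1
  CH(OH) → C:1 H:2 O:1
  CH3 → C:1 H:3
Element totals:
  C: 6
  H: 12
  Cl: 1
  N: 1
  O: 2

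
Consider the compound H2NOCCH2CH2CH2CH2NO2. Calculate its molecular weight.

Atom tally by fragment:
  H2NOCCH2 → C:2 H:4 O:1 N:1
  CH2 → C:1 H:2
  CH2 → C:1 H:2
  CH2NO2 → C:1 H:2 N:1 O:2
Element totals:
  C: 5
  H: 10
  N: 2
  O: 3
Molecular formula: C5H10N2O3.
  M = 5(12.011) + 10(1.008) + 2(14.007) + 3(15.999)
    = 60.055 + 10.080 + 28.014 + 47.997 = 146.146

146.15 g/mol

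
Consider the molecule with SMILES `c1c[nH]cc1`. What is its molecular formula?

C4H5N

Atom tally by fragment:
  pyrrole ring core → C:4 H:5 N:1
Element totals:
  C: 4
  H: 5
  N: 1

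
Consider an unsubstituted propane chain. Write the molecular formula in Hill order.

C3H8

Atom tally by fragment:
  CH3 → C:1 H:3
  CH2 → C:1 H:2
  CH3 → C:1 H:3
Element totals:
  C: 3
  H: 8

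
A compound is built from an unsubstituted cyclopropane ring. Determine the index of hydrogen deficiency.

1

Atom tally by fragment:
  cyclopropane ring core → C:3 H:6
Element totals:
  C: 3
  H: 6
Molecular formula: C3H6.
DoU = (2C + 2 + N − H − X) / 2 = (2·3 + 2 + 0 − 6 − 0) / 2 = 1.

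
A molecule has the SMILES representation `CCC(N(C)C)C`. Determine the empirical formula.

C6H15N

Atom tally by fragment:
  CH3 → C:1 H:3
  CH2 → C:1 H:2
  CH(N(CH3)2) → C:3 H:7 N:1
  CH3 → C:1 H:3
Element totals:
  C: 6
  H: 15
  N: 1
Molecular formula: C6H15N.
gcd of subscripts (6, 15, 1) = 1, so the empirical formula equals the molecular formula.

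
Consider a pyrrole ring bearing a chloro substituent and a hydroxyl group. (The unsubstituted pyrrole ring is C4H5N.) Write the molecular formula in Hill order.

C4H4ClNO

Atom tally by fragment:
  pyrrole ring core → C:4 H:5 N:1
  (− 2 ring H displaced by substituents)
  + Cl → Cl:1
  + OH → O:1 H:1
Element totals:
  C: 4
  H: 4
  Cl: 1
  N: 1
  O: 1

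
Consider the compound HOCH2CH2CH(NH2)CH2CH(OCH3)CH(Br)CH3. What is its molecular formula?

C8H18BrNO2

Atom tally by fragment:
  HOCH2CH2 → C:2 H:5 O:1
  CH(NH2) → C:1 H:3 N:1
  CH2 → C:1 H:2
  CH(OCH3) → C:2 H:4 O:1
  CH(Br) → C:1 H:1 Br:1
  CH3 → C:1 H:3
Element totals:
  C: 8
  H: 18
  Br: 1
  N: 1
  O: 2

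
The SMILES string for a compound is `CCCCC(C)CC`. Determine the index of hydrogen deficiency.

Atom tally by fragment:
  CH3 → C:1 H:3
  CH2 → C:1 H:2
  CH2 → C:1 H:2
  CH2 → C:1 H:2
  CH(CH3) → C:2 H:4
  CH2 → C:1 H:2
  CH3 → C:1 H:3
Element totals:
  C: 8
  H: 18
Molecular formula: C8H18.
DoU = (2C + 2 + N − H − X) / 2 = (2·8 + 2 + 0 − 18 − 0) / 2 = 0.

0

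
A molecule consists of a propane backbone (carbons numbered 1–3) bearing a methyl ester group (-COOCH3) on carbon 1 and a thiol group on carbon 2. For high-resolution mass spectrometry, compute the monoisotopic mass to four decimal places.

134.0402

Atom tally by fragment:
  CH3OOCCH2 → C:3 H:5 O:2
  CH(SH) → C:1 H:2 S:1
  CH3 → C:1 H:3
Element totals:
  C: 5
  H: 10
  O: 2
  S: 1
Molecular formula: C5H10O2S.
  M = 5(12.0) + 10(1.007825) + 2(15.994915) + 31.972071
    = 60.000000 + 10.078250 + 31.989830 + 31.972071 = 134.040151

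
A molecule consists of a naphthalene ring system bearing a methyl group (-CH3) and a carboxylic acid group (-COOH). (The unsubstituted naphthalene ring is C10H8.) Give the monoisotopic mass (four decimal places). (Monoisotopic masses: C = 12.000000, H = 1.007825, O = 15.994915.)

186.0681

Atom tally by fragment:
  naphthalene ring system core → C:10 H:8
  (− 2 ring H displaced by substituents)
  + CH3 → C:1 H:3
  + COOH → C:1 H:1 O:2
Element totals:
  C: 12
  H: 10
  O: 2
Molecular formula: C12H10O2.
  M = 12(12.0) + 10(1.007825) + 2(15.994915)
    = 144.000000 + 10.078250 + 31.989830 = 186.068080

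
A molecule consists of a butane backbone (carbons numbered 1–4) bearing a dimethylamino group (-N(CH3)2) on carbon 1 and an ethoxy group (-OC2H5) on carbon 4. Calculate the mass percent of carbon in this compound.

66.16%

Atom tally by fragment:
  (CH3)2NCH2 → C:3 H:8 N:1
  CH2 → C:1 H:2
  CH2 → C:1 H:2
  CH2OC2H5 → C:3 H:7 O:1
Element totals:
  C: 8
  H: 19
  N: 1
  O: 1
Molecular formula: C8H19NO.
Molar mass = 145.246 g/mol.
Mass from C: 8 × 12.011 = 96.088 g/mol.
%C = 96.088 / 145.246 × 100 = 66.16%.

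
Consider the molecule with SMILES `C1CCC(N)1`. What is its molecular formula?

Atom tally by fragment:
  cyclobutane ring core → C:4 H:8
  (− 1 ring H displaced by substituents)
  + NH2 → N:1 H:2
Element totals:
  C: 4
  H: 9
  N: 1

C4H9N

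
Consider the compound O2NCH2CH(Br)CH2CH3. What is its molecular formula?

Element totals:
  C: 4
  H: 8
  Br: 1
  N: 1
  O: 2

C4H8BrNO2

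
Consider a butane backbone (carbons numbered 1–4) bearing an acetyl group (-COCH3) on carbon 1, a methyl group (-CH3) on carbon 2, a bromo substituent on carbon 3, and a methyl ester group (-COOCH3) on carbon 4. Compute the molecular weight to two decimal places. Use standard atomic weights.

Atom tally by fragment:
  CH3COCH2 → C:3 H:5 O:1
  CH(CH3) → C:2 H:4
  CH(Br) → C:1 H:1 Br:1
  CH2COOCH3 → C:3 H:5 O:2
Element totals:
  C: 9
  H: 15
  Br: 1
  O: 3
Molecular formula: C9H15BrO3.
  M = 9(12.011) + 15(1.008) + 79.904 + 3(15.999)
    = 108.099 + 15.120 + 79.904 + 47.997 = 251.120

251.12 g/mol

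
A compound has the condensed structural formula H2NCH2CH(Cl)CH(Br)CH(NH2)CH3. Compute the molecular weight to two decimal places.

Atom tally by fragment:
  H2NCH2 → C:1 H:4 N:1
  CH(Cl) → C:1 H:1 Cl:1
  CH(Br) → C:1 H:1 Br:1
  CH(NH2) → C:1 H:3 N:1
  CH3 → C:1 H:3
Element totals:
  C: 5
  H: 12
  Br: 1
  Cl: 1
  N: 2
Molecular formula: C5H12BrClN2.
  M = 5(12.011) + 12(1.008) + 79.904 + 35.45 + 2(14.007)
    = 60.055 + 12.096 + 79.904 + 35.450 + 28.014 = 215.519

215.52 g/mol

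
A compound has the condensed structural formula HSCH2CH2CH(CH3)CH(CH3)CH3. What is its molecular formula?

Element totals:
  C: 7
  H: 16
  S: 1

C7H16S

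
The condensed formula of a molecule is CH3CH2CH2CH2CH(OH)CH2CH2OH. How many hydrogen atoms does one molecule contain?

Atom tally by fragment:
  CH3 → C:1 H:3
  CH2 → C:1 H:2
  CH2 → C:1 H:2
  CH2 → C:1 H:2
  CH(OH) → C:1 H:2 O:1
  CH2 → C:1 H:2
  CH2OH → C:1 H:3 O:1
Element totals:
  C: 7
  H: 16
  O: 2

16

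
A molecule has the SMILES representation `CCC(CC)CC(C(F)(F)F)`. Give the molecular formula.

C8H15F3

Atom tally by fragment:
  CH3 → C:1 H:3
  CH2 → C:1 H:2
  CH(C2H5) → C:3 H:6
  CH2 → C:1 H:2
  CH2CF3 → C:2 H:2 F:3
Element totals:
  C: 8
  H: 15
  F: 3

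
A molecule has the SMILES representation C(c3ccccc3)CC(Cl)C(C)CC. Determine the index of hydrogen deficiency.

Atom tally by fragment:
  C6H5CH2 → C:7 H:7
  CH2 → C:1 H:2
  CH(Cl) → C:1 H:1 Cl:1
  CH(CH3) → C:2 H:4
  CH2 → C:1 H:2
  CH3 → C:1 H:3
Element totals:
  C: 13
  H: 19
  Cl: 1
Molecular formula: C13H19Cl.
DoU = (2C + 2 + N − H − X) / 2 = (2·13 + 2 + 0 − 19 − 1) / 2 = 4.

4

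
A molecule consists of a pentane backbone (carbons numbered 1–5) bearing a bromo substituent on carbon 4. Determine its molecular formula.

C5H11Br

Atom tally by fragment:
  CH3 → C:1 H:3
  CH2 → C:1 H:2
  CH2 → C:1 H:2
  CH(Br) → C:1 H:1 Br:1
  CH3 → C:1 H:3
Element totals:
  C: 5
  H: 11
  Br: 1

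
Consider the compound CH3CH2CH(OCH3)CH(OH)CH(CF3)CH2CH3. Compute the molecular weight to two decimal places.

Atom tally by fragment:
  CH3 → C:1 H:3
  CH2 → C:1 H:2
  CH(OCH3) → C:2 H:4 O:1
  CH(OH) → C:1 H:2 O:1
  CH(CF3) → C:2 H:1 F:3
  CH2 → C:1 H:2
  CH3 → C:1 H:3
Element totals:
  C: 9
  H: 17
  F: 3
  O: 2
Molecular formula: C9H17F3O2.
  M = 9(12.011) + 17(1.008) + 3(18.998) + 2(15.999)
    = 108.099 + 17.136 + 56.994 + 31.998 = 214.227

214.23 g/mol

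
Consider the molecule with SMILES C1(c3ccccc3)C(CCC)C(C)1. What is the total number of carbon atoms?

Atom tally by fragment:
  cyclopropane ring core → C:3 H:6
  (− 3 ring H displaced by substituents)
  + C6H5 → C:6 H:5
  + CH2CH2CH3 → C:3 H:7
  + CH3 → C:1 H:3
Element totals:
  C: 13
  H: 18

13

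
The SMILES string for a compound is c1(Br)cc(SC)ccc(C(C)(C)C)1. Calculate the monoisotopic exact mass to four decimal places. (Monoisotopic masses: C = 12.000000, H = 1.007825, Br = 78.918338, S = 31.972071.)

Atom tally by fragment:
  benzene ring core → C:6 H:6
  (− 3 ring H displaced by substituents)
  + Br → Br:1
  + SCH3 → C:1 H:3 S:1
  + C(CH3)3 → C:4 H:9
Element totals:
  C: 11
  H: 15
  Br: 1
  S: 1
Molecular formula: C11H15BrS.
  M = 11(12.0) + 15(1.007825) + 78.918338 + 31.972071
    = 132.000000 + 15.117375 + 78.918338 + 31.972071 = 258.007784

258.0078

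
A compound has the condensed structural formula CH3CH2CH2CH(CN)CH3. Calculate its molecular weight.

Atom tally by fragment:
  CH3 → C:1 H:3
  CH2 → C:1 H:2
  CH2 → C:1 H:2
  CH(CN) → C:2 H:1 N:1
  CH3 → C:1 H:3
Element totals:
  C: 6
  H: 11
  N: 1
Molecular formula: C6H11N.
  M = 6(12.011) + 11(1.008) + 14.007
    = 72.066 + 11.088 + 14.007 = 97.161

97.16 g/mol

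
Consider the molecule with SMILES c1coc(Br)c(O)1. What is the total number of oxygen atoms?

2

Atom tally by fragment:
  furan ring core → C:4 H:4 O:1
  (− 2 ring H displaced by substituents)
  + Br → Br:1
  + OH → O:1 H:1
Element totals:
  C: 4
  H: 3
  Br: 1
  O: 2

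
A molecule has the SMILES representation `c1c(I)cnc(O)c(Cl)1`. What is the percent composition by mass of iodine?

Atom tally by fragment:
  pyridine ring core → C:5 H:5 N:1
  (− 3 ring H displaced by substituents)
  + I → I:1
  + OH → O:1 H:1
  + Cl → Cl:1
Element totals:
  C: 5
  H: 3
  Cl: 1
  I: 1
  N: 1
  O: 1
Molecular formula: C5H3ClINO.
Molar mass = 255.439 g/mol.
Mass from I: 1 × 126.904 = 126.904 g/mol.
%I = 126.904 / 255.439 × 100 = 49.68%.

49.68%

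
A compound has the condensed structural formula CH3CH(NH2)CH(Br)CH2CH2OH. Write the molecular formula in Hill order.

Element totals:
  C: 5
  H: 12
  Br: 1
  N: 1
  O: 1

C5H12BrNO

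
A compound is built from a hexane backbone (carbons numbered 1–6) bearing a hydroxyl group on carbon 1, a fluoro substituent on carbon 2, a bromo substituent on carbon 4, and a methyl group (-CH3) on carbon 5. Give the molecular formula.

C7H14BrFO

Atom tally by fragment:
  HOCH2 → C:1 H:3 O:1
  CH(F) → C:1 H:1 F:1
  CH2 → C:1 H:2
  CH(Br) → C:1 H:1 Br:1
  CH(CH3) → C:2 H:4
  CH3 → C:1 H:3
Element totals:
  C: 7
  H: 14
  Br: 1
  F: 1
  O: 1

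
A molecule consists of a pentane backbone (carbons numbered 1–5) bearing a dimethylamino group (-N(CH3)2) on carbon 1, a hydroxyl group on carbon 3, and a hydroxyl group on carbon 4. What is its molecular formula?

Atom tally by fragment:
  (CH3)2NCH2 → C:3 H:8 N:1
  CH2 → C:1 H:2
  CH(OH) → C:1 H:2 O:1
  CH(OH) → C:1 H:2 O:1
  CH3 → C:1 H:3
Element totals:
  C: 7
  H: 17
  N: 1
  O: 2

C7H17NO2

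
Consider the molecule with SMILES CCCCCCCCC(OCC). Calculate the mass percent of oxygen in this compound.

9.28%

Atom tally by fragment:
  CH3 → C:1 H:3
  CH2 → C:1 H:2
  CH2 → C:1 H:2
  CH2 → C:1 H:2
  CH2 → C:1 H:2
  CH2 → C:1 H:2
  CH2 → C:1 H:2
  CH2 → C:1 H:2
  CH2OC2H5 → C:3 H:7 O:1
Element totals:
  C: 11
  H: 24
  O: 1
Molecular formula: C11H24O.
Molar mass = 172.312 g/mol.
Mass from O: 1 × 15.999 = 15.999 g/mol.
%O = 15.999 / 172.312 × 100 = 9.28%.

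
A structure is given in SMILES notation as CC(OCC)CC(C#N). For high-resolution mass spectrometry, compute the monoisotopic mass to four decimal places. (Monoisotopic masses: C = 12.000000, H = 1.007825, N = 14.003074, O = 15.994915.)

127.0997

Atom tally by fragment:
  CH3 → C:1 H:3
  CH(OC2H5) → C:3 H:6 O:1
  CH2 → C:1 H:2
  CH2CN → C:2 H:2 N:1
Element totals:
  C: 7
  H: 13
  N: 1
  O: 1
Molecular formula: C7H13NO.
  M = 7(12.0) + 13(1.007825) + 14.003074 + 15.994915
    = 84.000000 + 13.101725 + 14.003074 + 15.994915 = 127.099714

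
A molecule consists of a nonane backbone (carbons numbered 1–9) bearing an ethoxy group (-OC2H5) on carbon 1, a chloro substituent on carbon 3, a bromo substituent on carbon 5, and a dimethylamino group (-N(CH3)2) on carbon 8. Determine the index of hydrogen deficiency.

Atom tally by fragment:
  C2H5OCH2 → C:3 H:7 O:1
  CH2 → C:1 H:2
  CH(Cl) → C:1 H:1 Cl:1
  CH2 → C:1 H:2
  CH(Br) → C:1 H:1 Br:1
  CH2 → C:1 H:2
  CH2 → C:1 H:2
  CH(N(CH3)2) → C:3 H:7 N:1
  CH3 → C:1 H:3
Element totals:
  C: 13
  H: 27
  Br: 1
  Cl: 1
  N: 1
  O: 1
Molecular formula: C13H27BrClNO.
DoU = (2C + 2 + N − H − X) / 2 = (2·13 + 2 + 1 − 27 − 2) / 2 = 0.

0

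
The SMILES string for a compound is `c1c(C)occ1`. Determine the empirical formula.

C5H6O

Atom tally by fragment:
  furan ring core → C:4 H:4 O:1
  (− 1 ring H displaced by substituents)
  + CH3 → C:1 H:3
Element totals:
  C: 5
  H: 6
  O: 1
Molecular formula: C5H6O.
gcd of subscripts (5, 6, 1) = 1, so the empirical formula equals the molecular formula.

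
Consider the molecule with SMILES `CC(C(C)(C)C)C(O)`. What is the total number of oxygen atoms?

Atom tally by fragment:
  CH3 → C:1 H:3
  CH(C(CH3)3) → C:5 H:10
  CH2OH → C:1 H:3 O:1
Element totals:
  C: 7
  H: 16
  O: 1

1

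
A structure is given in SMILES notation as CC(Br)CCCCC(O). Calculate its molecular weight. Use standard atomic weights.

Atom tally by fragment:
  CH3 → C:1 H:3
  CH(Br) → C:1 H:1 Br:1
  CH2 → C:1 H:2
  CH2 → C:1 H:2
  CH2 → C:1 H:2
  CH2 → C:1 H:2
  CH2OH → C:1 H:3 O:1
Element totals:
  C: 7
  H: 15
  Br: 1
  O: 1
Molecular formula: C7H15BrO.
  M = 7(12.011) + 15(1.008) + 79.904 + 15.999
    = 84.077 + 15.120 + 79.904 + 15.999 = 195.100

195.10 g/mol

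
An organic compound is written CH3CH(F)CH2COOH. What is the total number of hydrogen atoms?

Atom tally by fragment:
  CH3 → C:1 H:3
  CH(F) → C:1 H:1 F:1
  CH2COOH → C:2 H:3 O:2
Element totals:
  C: 4
  H: 7
  F: 1
  O: 2

7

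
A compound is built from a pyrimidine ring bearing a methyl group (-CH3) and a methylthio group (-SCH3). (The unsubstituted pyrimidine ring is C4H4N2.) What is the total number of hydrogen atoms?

8

Atom tally by fragment:
  pyrimidine ring core → C:4 H:4 N:2
  (− 2 ring H displaced by substituents)
  + CH3 → C:1 H:3
  + SCH3 → C:1 H:3 S:1
Element totals:
  C: 6
  H: 8
  N: 2
  S: 1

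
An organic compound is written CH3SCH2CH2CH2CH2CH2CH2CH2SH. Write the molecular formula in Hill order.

Atom tally by fragment:
  CH3SCH2 → C:2 H:5 S:1
  CH2 → C:1 H:2
  CH2 → C:1 H:2
  CH2 → C:1 H:2
  CH2 → C:1 H:2
  CH2 → C:1 H:2
  CH2SH → C:1 H:3 S:1
Element totals:
  C: 8
  H: 18
  S: 2

C8H18S2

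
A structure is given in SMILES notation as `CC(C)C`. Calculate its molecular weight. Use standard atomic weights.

58.12 g/mol

Atom tally by fragment:
  CH3 → C:1 H:3
  CH(CH3) → C:2 H:4
  CH3 → C:1 H:3
Element totals:
  C: 4
  H: 10
Molecular formula: C4H10.
  M = 4(12.011) + 10(1.008)
    = 48.044 + 10.080 = 58.124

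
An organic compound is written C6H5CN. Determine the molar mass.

Atom tally by fragment:
  benzene ring core → C:6 H:6
  (− 1 ring H displaced by substituents)
  + CN → C:1 N:1
Element totals:
  C: 7
  H: 5
  N: 1
Molecular formula: C7H5N.
  M = 7(12.011) + 5(1.008) + 14.007
    = 84.077 + 5.040 + 14.007 = 103.124

103.12 g/mol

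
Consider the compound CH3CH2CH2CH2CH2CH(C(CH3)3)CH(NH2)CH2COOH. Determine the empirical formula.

Atom tally by fragment:
  CH3 → C:1 H:3
  CH2 → C:1 H:2
  CH2 → C:1 H:2
  CH2 → C:1 H:2
  CH2 → C:1 H:2
  CH(C(CH3)3) → C:5 H:10
  CH(NH2) → C:1 H:3 N:1
  CH2COOH → C:2 H:3 O:2
Element totals:
  C: 13
  H: 27
  N: 1
  O: 2
Molecular formula: C13H27NO2.
gcd of subscripts (13, 27, 1, 2) = 1, so the empirical formula equals the molecular formula.

C13H27NO2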